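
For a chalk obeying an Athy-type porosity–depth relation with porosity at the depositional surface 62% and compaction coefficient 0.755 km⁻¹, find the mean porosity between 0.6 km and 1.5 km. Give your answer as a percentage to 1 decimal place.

28.6%

⟨n⟩ = (1/(d₂−d₁)) ∫ n₀ e^(−kd) dd = n₀·(e^(−k·d₁) − e^(−k·d₂)) / (k·(d₂−d₁))
e^(−0.755×0.6) = 0.6357; e^(−0.755×1.5) = 0.3222
⟨n⟩ = 0.62 × (0.6357 − 0.3222) / (0.755 × 0.9) = 0.62 × 0.4614 = 0.2860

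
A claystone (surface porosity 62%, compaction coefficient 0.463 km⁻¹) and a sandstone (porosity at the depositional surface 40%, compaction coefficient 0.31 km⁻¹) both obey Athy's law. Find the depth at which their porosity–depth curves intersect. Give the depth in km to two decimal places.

2.86 km

Set φ₀ₐ e^(−βₐd) = φ₀ᵦ e^(−βᵦd) ⇒ ln(φ₀ₐ/φ₀ᵦ) = (βₐ − βᵦ)·d
d = ln(0.62/0.4) / (0.463 − 0.31) = 0.4383 / 0.153 = 2.864 km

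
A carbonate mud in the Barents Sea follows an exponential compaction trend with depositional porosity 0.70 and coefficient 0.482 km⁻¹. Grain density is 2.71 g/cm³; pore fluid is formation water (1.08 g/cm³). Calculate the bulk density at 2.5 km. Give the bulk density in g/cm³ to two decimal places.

Porosity at depth: phi = 0.7·exp(−0.482×2.5) = 0.7×0.2997 = 0.2098
Bulk density: ρ_b = (1−phi)ρ_g + phi·ρ_f = 0.7902×2.71 + 0.2098×1.08
       = 2.141 + 0.227 = 2.368 g/cm³

2.37 g/cm³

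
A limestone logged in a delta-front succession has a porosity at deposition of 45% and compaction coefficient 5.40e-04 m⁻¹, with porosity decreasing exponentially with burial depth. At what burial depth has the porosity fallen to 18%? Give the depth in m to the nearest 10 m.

1700 m

Working in km (1 km = 1000 m; c in km⁻¹ = c in m⁻¹ × 1000):
Invert Athy's law: d = ln(phi₀/phi) / c
d = ln(0.45/0.18) / 0.54 = ln(2.5) / 0.54 = 0.9163 / 0.54 = 1.697 km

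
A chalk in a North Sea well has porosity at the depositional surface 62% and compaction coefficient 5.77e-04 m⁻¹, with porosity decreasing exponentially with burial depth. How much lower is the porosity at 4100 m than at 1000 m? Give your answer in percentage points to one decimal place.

29.0 percentage points

Working in km (1 km = 1000 m; k in km⁻¹ = k in m⁻¹ × 1000):
n(1) = 0.62·e^(−0.577×1) = 0.3482
n(4.1) = 0.62·e^(−0.577×4.1) = 0.0582
Δn = 0.3482 − 0.0582 = 0.2900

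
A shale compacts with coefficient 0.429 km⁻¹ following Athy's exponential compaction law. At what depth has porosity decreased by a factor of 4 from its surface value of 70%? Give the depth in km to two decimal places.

n/n₀ = 1/4 ⇒ exp(−β·z) = 1/4 ⇒ z = ln(4) / β
z = 1.3863 / 0.429 = 3.231 km

3.23 km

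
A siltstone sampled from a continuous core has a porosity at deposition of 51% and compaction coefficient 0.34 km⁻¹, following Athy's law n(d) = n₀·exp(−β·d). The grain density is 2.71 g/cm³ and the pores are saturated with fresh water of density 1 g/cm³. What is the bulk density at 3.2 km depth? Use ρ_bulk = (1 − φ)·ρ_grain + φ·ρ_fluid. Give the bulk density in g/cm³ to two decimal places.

2.42 g/cm³

Porosity at depth: n = 0.51·exp(−0.34×3.2) = 0.51×0.3369 = 0.1718
Bulk density: ρ_b = (1−n)ρ_g + n·ρ_f = 0.8282×2.71 + 0.1718×1
       = 2.244 + 0.172 = 2.416 g/cm³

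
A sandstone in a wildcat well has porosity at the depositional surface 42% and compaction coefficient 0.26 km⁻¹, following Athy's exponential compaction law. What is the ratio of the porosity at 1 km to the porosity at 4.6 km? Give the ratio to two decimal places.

n(Z₁)/n(Z₂) = e^(−β·Z₁)/e^(−β·Z₂) = e^{β(Z₂−Z₁)}
= exp(0.26 × 3.6) = exp(0.936) = 2.5498

2.55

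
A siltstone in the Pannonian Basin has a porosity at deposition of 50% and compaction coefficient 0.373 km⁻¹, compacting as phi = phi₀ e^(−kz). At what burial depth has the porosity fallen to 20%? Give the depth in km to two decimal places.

2.46 km

Invert Athy's law: z = ln(phi₀/phi) / k
z = ln(0.5/0.2) / 0.373 = ln(2.5) / 0.373 = 0.9163 / 0.373 = 2.457 km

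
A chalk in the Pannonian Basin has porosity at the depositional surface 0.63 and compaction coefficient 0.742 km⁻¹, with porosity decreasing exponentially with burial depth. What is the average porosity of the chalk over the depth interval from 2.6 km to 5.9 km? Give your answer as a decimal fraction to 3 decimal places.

⟨phi⟩ = (1/(d₂−d₁)) ∫ phi₀ e^(−cd) dd = phi₀·(e^(−c·d₁) − e^(−c·d₂)) / (c·(d₂−d₁))
e^(−0.742×2.6) = 0.1453; e^(−0.742×5.9) = 0.0126
⟨phi⟩ = 0.63 × (0.1453 − 0.0126) / (0.742 × 3.3) = 0.63 × 0.0542 = 0.0341

0.034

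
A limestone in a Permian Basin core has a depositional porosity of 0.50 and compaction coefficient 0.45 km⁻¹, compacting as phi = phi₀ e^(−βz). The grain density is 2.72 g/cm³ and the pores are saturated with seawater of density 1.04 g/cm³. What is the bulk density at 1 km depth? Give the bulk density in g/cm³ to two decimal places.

2.18 g/cm³

Porosity at depth: phi = 0.5·exp(−0.45×1) = 0.5×0.6376 = 0.3188
Bulk density: ρ_b = (1−phi)ρ_g + phi·ρ_f = 0.6812×2.72 + 0.3188×1.04
       = 1.853 + 0.332 = 2.184 g/cm³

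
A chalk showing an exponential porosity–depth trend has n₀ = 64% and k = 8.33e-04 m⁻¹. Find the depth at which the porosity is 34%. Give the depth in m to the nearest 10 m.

Working in km (1 km = 1000 m; k in km⁻¹ = k in m⁻¹ × 1000):
Invert Athy's law: d = ln(n₀/n) / k
d = ln(0.64/0.34) / 0.833 = ln(1.882) / 0.833 = 0.6325 / 0.833 = 0.759 km

760 m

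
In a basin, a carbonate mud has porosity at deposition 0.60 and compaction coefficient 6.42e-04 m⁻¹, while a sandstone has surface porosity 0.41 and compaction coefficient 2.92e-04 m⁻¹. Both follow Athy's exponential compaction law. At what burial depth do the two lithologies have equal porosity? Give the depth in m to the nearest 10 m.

1090 m

Working in km (1 km = 1000 m; k in km⁻¹ = k in m⁻¹ × 1000):
Set n₀ₐ e^(−kₐz) = n₀ᵦ e^(−kᵦz) ⇒ ln(n₀ₐ/n₀ᵦ) = (kₐ − kᵦ)·z
z = ln(0.6/0.41) / (0.642 − 0.292) = 0.3808 / 0.35 = 1.088 km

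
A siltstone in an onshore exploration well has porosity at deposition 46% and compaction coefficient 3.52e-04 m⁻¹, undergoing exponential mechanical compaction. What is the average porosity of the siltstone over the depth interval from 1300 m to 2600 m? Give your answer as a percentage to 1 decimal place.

23.4%

Working in km (1 km = 1000 m; c in km⁻¹ = c in m⁻¹ × 1000):
⟨φ⟩ = (1/(d₂−d₁)) ∫ φ₀ e^(−cd) dd = φ₀·(e^(−c·d₁) − e^(−c·d₂)) / (c·(d₂−d₁))
e^(−0.352×1.3) = 0.6328; e^(−0.352×2.6) = 0.4004
⟨φ⟩ = 0.46 × (0.6328 − 0.4004) / (0.352 × 1.3) = 0.46 × 0.5078 = 0.2336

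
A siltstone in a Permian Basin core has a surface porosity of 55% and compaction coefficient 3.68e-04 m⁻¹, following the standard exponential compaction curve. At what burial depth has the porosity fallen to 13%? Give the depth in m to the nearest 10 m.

3920 m

Working in km (1 km = 1000 m; k in km⁻¹ = k in m⁻¹ × 1000):
Invert Athy's law: z = ln(φ₀/φ) / k
z = ln(0.55/0.13) / 0.368 = ln(4.231) / 0.368 = 1.4424 / 0.368 = 3.920 km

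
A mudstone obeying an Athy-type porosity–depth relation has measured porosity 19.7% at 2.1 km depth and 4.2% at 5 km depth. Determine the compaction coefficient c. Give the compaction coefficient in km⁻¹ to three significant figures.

Athy: n(z) = n₀ e^(−cz) ⇒ n₁/n₂ = e^{c(z₂−z₁)} ⇒ c = ln(n₁/n₂)/(z₂−z₁)
c = ln(0.197/0.042) / (5 − 2.1) = ln(4.69) / 2.9 = 1.5455 / 2.9 = 0.5329 km⁻¹

0.533 km⁻¹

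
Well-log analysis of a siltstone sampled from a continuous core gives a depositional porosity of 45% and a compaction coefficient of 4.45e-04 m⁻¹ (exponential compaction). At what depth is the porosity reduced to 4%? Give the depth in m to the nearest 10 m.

Working in km (1 km = 1000 m; k in km⁻¹ = k in m⁻¹ × 1000):
Invert Athy's law: z = ln(n₀/n) / k
z = ln(0.45/0.04) / 0.445 = ln(11.25) / 0.445 = 2.4204 / 0.445 = 5.439 km

5440 m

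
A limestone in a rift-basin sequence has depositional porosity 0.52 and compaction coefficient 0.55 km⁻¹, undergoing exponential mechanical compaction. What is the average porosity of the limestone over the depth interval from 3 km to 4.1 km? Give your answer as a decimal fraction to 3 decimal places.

0.075

⟨phi⟩ = (1/(d₂−d₁)) ∫ phi₀ e^(−βd) dd = phi₀·(e^(−β·d₁) − e^(−β·d₂)) / (β·(d₂−d₁))
e^(−0.55×3) = 0.1920; e^(−0.55×4.1) = 0.1049
⟨phi⟩ = 0.52 × (0.1920 − 0.1049) / (0.55 × 1.1) = 0.52 × 0.1441 = 0.0749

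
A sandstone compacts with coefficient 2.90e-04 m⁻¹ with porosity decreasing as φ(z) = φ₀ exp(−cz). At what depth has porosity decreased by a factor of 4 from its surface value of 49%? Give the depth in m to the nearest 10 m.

Working in km (1 km = 1000 m; c in km⁻¹ = c in m⁻¹ × 1000):
φ/φ₀ = 1/4 ⇒ exp(−c·z) = 1/4 ⇒ z = ln(4) / c
z = 1.3863 / 0.29 = 4.780 km

4780 m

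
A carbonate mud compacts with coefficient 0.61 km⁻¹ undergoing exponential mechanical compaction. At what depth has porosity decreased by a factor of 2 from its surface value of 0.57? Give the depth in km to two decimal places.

1.14 km

phi/phi₀ = 1/2 ⇒ exp(−k·z) = 1/2 ⇒ z = ln(2) / k
z = 0.6931 / 0.61 = 1.136 km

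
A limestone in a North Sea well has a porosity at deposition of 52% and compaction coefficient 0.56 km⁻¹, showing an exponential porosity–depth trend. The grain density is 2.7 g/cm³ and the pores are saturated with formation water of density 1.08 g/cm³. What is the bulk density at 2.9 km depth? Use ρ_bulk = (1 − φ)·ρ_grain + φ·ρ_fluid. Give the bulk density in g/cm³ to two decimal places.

2.53 g/cm³

Porosity at depth: φ = 0.52·exp(−0.56×2.9) = 0.52×0.1971 = 0.1025
Bulk density: ρ_b = (1−φ)ρ_g + φ·ρ_f = 0.8975×2.7 + 0.1025×1.08
       = 2.423 + 0.111 = 2.534 g/cm³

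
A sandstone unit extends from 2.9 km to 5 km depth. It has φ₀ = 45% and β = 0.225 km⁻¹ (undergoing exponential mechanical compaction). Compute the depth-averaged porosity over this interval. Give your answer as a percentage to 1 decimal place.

18.7%

⟨φ⟩ = (1/(z₂−z₁)) ∫ φ₀ e^(−βz) dz = φ₀·(e^(−β·z₁) − e^(−β·z₂)) / (β·(z₂−z₁))
e^(−0.225×2.9) = 0.5207; e^(−0.225×5) = 0.3247
⟨φ⟩ = 0.45 × (0.5207 − 0.3247) / (0.225 × 2.1) = 0.45 × 0.4150 = 0.1868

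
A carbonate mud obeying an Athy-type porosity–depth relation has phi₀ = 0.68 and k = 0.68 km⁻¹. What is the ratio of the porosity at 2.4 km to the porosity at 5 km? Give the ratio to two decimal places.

phi(z₁)/phi(z₂) = e^(−k·z₁)/e^(−k·z₂) = e^{k(z₂−z₁)}
= exp(0.68 × 2.6) = exp(1.768) = 5.8591

5.86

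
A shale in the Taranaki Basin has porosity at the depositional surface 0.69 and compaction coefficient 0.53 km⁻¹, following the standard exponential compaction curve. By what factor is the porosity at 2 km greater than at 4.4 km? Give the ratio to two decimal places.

n(d₁)/n(d₂) = e^(−c·d₁)/e^(−c·d₂) = e^{c(d₂−d₁)}
= exp(0.53 × 2.4) = exp(1.272) = 3.5680

3.57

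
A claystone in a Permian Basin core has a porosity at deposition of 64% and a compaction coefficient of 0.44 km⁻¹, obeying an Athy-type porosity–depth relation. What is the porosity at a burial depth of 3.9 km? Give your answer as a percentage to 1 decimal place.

11.5%

n = n₀·exp(−k·Z) = 0.64 × exp(−0.44 × 3.9) = 0.64 × exp(−1.716)
  = 0.64 × 0.1798 = 0.1151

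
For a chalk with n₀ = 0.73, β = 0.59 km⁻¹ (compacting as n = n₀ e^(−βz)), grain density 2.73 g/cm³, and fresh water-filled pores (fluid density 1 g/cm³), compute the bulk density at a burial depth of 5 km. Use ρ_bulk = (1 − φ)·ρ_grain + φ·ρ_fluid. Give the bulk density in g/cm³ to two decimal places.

Porosity at depth: n = 0.73·exp(−0.59×5) = 0.73×0.0523 = 0.0382
Bulk density: ρ_b = (1−n)ρ_g + n·ρ_f = 0.9618×2.73 + 0.0382×1
       = 2.626 + 0.038 = 2.664 g/cm³

2.66 g/cm³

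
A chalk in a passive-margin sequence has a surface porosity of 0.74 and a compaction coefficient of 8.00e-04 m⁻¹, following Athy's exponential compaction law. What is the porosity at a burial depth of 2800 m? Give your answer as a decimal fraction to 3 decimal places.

Working in km (1 km = 1000 m; k in km⁻¹ = k in m⁻¹ × 1000):
φ = φ₀·exp(−k·z) = 0.74 × exp(−0.8 × 2.8) = 0.74 × exp(−2.24)
  = 0.74 × 0.1065 = 0.0788

0.079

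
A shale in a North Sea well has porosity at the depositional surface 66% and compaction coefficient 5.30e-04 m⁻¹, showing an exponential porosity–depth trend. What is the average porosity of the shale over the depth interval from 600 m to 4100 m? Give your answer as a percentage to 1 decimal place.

Working in km (1 km = 1000 m; c in km⁻¹ = c in m⁻¹ × 1000):
⟨n⟩ = (1/(d₂−d₁)) ∫ n₀ e^(−cd) dd = n₀·(e^(−c·d₁) − e^(−c·d₂)) / (c·(d₂−d₁))
e^(−0.53×0.6) = 0.7276; e^(−0.53×4.1) = 0.1138
⟨n⟩ = 0.66 × (0.7276 − 0.1138) / (0.53 × 3.5) = 0.66 × 0.3309 = 0.2184

21.8%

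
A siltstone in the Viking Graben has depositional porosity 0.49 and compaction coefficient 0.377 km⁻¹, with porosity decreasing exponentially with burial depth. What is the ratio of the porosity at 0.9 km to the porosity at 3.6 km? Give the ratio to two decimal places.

2.77

n(Z₁)/n(Z₂) = e^(−c·Z₁)/e^(−c·Z₂) = e^{c(Z₂−Z₁)}
= exp(0.377 × 2.7) = exp(1.018) = 2.7674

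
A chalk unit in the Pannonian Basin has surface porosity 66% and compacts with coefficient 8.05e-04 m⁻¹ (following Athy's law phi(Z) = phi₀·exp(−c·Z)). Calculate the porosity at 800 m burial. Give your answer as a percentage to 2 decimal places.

Working in km (1 km = 1000 m; c in km⁻¹ = c in m⁻¹ × 1000):
phi = phi₀·exp(−c·Z) = 0.66 × exp(−0.805 × 0.8) = 0.66 × exp(−0.644)
  = 0.66 × 0.5252 = 0.3466

34.66%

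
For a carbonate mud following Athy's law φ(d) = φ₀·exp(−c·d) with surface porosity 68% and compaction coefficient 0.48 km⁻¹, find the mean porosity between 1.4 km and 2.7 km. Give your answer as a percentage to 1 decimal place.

⟨φ⟩ = (1/(d₂−d₁)) ∫ φ₀ e^(−cd) dd = φ₀·(e^(−c·d₁) − e^(−c·d₂)) / (c·(d₂−d₁))
e^(−0.48×1.4) = 0.5107; e^(−0.48×2.7) = 0.2736
⟨φ⟩ = 0.68 × (0.5107 − 0.2736) / (0.48 × 1.3) = 0.68 × 0.3799 = 0.2583

25.8%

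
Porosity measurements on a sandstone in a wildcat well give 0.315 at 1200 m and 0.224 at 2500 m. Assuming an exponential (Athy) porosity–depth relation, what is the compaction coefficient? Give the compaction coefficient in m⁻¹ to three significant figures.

Working in km (1 km = 1000 m; β in km⁻¹ = β in m⁻¹ × 1000):
Athy: n(Z) = n₀ e^(−βZ) ⇒ n₁/n₂ = e^{β(Z₂−Z₁)} ⇒ β = ln(n₁/n₂)/(Z₂−Z₁)
β = ln(0.315/0.224) / (2.5 − 1.2) = ln(1.406) / 1.3 = 0.3409 / 1.3 = 0.2623 km⁻¹

0.000262 m⁻¹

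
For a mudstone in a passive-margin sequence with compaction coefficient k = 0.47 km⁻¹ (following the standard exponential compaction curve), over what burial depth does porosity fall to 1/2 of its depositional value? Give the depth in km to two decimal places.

1.47 km

n/n₀ = 1/2 ⇒ exp(−k·z) = 1/2 ⇒ z = ln(2) / k
z = 0.6931 / 0.47 = 1.475 km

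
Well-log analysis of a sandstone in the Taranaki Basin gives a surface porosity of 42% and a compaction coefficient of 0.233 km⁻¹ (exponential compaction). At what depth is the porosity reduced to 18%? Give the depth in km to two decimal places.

3.64 km

Invert Athy's law: d = ln(n₀/n) / k
d = ln(0.42/0.18) / 0.233 = ln(2.333) / 0.233 = 0.8473 / 0.233 = 3.636 km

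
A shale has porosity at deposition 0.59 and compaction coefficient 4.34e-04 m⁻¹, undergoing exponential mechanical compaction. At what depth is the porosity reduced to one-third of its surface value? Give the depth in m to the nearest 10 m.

2530 m

Working in km (1 km = 1000 m; β in km⁻¹ = β in m⁻¹ × 1000):
φ/φ₀ = 1/3 ⇒ exp(−β·z) = 1/3 ⇒ z = ln(3) / β
z = 1.0986 / 0.434 = 2.531 km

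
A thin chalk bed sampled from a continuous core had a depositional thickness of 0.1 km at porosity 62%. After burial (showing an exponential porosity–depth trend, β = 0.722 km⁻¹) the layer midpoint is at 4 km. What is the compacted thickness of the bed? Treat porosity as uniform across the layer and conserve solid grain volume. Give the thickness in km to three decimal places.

0.039 km

Porosity at 4 km: φ = 0.62·exp(−0.722×4) = 0.0345
Solid-volume conservation: h(1−φ) = h₀(1−φ₀) ⇒ h = h₀·(1−φ₀)/(1−φ)
h = 0.1 × (1 − 0.62)/(1 − 0.0345) = 0.1 × 0.3936 = 0.0394 km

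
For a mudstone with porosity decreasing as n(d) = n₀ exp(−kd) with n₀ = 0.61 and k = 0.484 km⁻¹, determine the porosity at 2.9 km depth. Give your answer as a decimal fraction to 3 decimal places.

0.150

n = n₀·exp(−k·d) = 0.61 × exp(−0.484 × 2.9) = 0.61 × exp(−1.404)
  = 0.61 × 0.2457 = 0.1499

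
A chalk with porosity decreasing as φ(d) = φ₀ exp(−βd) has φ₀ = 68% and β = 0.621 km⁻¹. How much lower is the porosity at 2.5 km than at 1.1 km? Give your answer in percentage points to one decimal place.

19.9 percentage points

φ(1.1) = 0.68·e^(−0.621×1.1) = 0.3434
φ(2.5) = 0.68·e^(−0.621×2.5) = 0.1440
Δφ = 0.3434 − 0.1440 = 0.1995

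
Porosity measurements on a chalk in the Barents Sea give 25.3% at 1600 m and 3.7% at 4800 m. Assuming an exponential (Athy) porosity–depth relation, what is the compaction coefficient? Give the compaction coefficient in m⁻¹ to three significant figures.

0.000601 m⁻¹

Working in km (1 km = 1000 m; c in km⁻¹ = c in m⁻¹ × 1000):
Athy: n(z) = n₀ e^(−cz) ⇒ n₁/n₂ = e^{c(z₂−z₁)} ⇒ c = ln(n₁/n₂)/(z₂−z₁)
c = ln(0.253/0.037) / (4.8 − 1.6) = ln(6.838) / 3.2 = 1.9225 / 3.2 = 0.6008 km⁻¹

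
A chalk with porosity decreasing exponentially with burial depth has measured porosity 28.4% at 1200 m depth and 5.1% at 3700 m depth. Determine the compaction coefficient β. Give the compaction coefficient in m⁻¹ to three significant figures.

0.000687 m⁻¹

Working in km (1 km = 1000 m; β in km⁻¹ = β in m⁻¹ × 1000):
Athy: phi(z) = phi₀ e^(−βz) ⇒ phi₁/phi₂ = e^{β(z₂−z₁)} ⇒ β = ln(phi₁/phi₂)/(z₂−z₁)
β = ln(0.284/0.051) / (3.7 − 1.2) = ln(5.569) / 2.5 = 1.7171 / 2.5 = 0.6869 km⁻¹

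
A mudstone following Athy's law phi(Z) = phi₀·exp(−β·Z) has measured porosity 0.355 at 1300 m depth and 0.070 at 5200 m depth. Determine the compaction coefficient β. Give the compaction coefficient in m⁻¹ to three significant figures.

0.000416 m⁻¹

Working in km (1 km = 1000 m; β in km⁻¹ = β in m⁻¹ × 1000):
Athy: phi(Z) = phi₀ e^(−βZ) ⇒ phi₁/phi₂ = e^{β(Z₂−Z₁)} ⇒ β = ln(phi₁/phi₂)/(Z₂−Z₁)
β = ln(0.355/0.07) / (5.2 − 1.3) = ln(5.071) / 3.9 = 1.6236 / 3.9 = 0.4163 km⁻¹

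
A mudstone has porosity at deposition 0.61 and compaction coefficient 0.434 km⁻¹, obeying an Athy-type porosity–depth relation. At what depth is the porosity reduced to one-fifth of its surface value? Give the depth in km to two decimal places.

φ/φ₀ = 1/5 ⇒ exp(−β·d) = 1/5 ⇒ d = ln(5) / β
d = 1.6094 / 0.434 = 3.708 km

3.71 km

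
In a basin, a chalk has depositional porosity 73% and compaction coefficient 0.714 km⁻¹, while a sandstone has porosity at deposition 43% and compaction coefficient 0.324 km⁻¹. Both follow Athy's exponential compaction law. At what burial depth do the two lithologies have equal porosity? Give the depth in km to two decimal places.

Set phi₀ₐ e^(−βₐz) = phi₀ᵦ e^(−βᵦz) ⇒ ln(phi₀ₐ/phi₀ᵦ) = (βₐ − βᵦ)·z
z = ln(0.73/0.43) / (0.714 − 0.324) = 0.5293 / 0.39 = 1.357 km

1.36 km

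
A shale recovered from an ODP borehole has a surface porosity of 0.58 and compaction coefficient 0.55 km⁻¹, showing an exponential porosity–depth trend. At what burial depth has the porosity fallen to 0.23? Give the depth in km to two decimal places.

1.68 km

Invert Athy's law: z = ln(φ₀/φ) / c
z = ln(0.58/0.23) / 0.55 = ln(2.522) / 0.55 = 0.9249 / 0.55 = 1.682 km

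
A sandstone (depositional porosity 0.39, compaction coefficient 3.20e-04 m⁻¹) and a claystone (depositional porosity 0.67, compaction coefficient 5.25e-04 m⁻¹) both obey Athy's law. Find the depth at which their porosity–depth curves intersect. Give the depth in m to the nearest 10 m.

2640 m

Working in km (1 km = 1000 m; k in km⁻¹ = k in m⁻¹ × 1000):
Set n₀ₐ e^(−kₐd) = n₀ᵦ e^(−kᵦd) ⇒ ln(n₀ₐ/n₀ᵦ) = (kₐ − kᵦ)·d
d = ln(0.39/0.67) / (0.32 − 0.525) = -0.5411 / -0.205 = 2.640 km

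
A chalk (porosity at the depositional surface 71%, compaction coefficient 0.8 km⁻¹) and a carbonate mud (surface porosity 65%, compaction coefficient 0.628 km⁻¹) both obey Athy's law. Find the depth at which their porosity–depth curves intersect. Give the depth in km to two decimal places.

0.51 km

Set phi₀ₐ e^(−kₐz) = phi₀ᵦ e^(−kᵦz) ⇒ ln(phi₀ₐ/phi₀ᵦ) = (kₐ − kᵦ)·z
z = ln(0.71/0.65) / (0.8 − 0.628) = 0.0883 / 0.172 = 0.513 km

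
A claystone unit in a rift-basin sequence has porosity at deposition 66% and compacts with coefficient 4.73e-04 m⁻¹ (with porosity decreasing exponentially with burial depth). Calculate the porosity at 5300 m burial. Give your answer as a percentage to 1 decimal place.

5.4%

Working in km (1 km = 1000 m; c in km⁻¹ = c in m⁻¹ × 1000):
n = n₀·exp(−c·z) = 0.66 × exp(−0.473 × 5.3) = 0.66 × exp(−2.507)
  = 0.66 × 0.0815 = 0.0538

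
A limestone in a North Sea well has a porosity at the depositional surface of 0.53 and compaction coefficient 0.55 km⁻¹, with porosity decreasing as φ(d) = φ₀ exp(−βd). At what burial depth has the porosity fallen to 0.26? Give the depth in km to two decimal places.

1.29 km

Invert Athy's law: d = ln(φ₀/φ) / β
d = ln(0.53/0.26) / 0.55 = ln(2.038) / 0.55 = 0.7122 / 0.55 = 1.295 km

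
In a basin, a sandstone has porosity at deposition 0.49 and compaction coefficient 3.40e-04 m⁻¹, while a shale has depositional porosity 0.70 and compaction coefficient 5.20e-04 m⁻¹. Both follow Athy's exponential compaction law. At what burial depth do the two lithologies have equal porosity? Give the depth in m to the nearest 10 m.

Working in km (1 km = 1000 m; c in km⁻¹ = c in m⁻¹ × 1000):
Set φ₀ₐ e^(−cₐZ) = φ₀ᵦ e^(−cᵦZ) ⇒ ln(φ₀ₐ/φ₀ᵦ) = (cₐ − cᵦ)·Z
Z = ln(0.49/0.7) / (0.34 − 0.52) = -0.3567 / -0.18 = 1.982 km

1980 m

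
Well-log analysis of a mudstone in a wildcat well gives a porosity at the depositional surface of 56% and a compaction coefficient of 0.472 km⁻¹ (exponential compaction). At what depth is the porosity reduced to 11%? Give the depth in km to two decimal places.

3.45 km

Invert Athy's law: Z = ln(phi₀/phi) / c
Z = ln(0.56/0.11) / 0.472 = ln(5.091) / 0.472 = 1.6275 / 0.472 = 3.448 km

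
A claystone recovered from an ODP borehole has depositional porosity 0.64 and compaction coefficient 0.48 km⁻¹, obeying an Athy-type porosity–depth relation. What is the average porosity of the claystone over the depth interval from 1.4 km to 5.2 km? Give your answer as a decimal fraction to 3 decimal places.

⟨phi⟩ = (1/(d₂−d₁)) ∫ phi₀ e^(−βd) dd = phi₀·(e^(−β·d₁) − e^(−β·d₂)) / (β·(d₂−d₁))
e^(−0.48×1.4) = 0.5107; e^(−0.48×5.2) = 0.0824
⟨phi⟩ = 0.64 × (0.5107 − 0.0824) / (0.48 × 3.8) = 0.64 × 0.2348 = 0.1503

0.150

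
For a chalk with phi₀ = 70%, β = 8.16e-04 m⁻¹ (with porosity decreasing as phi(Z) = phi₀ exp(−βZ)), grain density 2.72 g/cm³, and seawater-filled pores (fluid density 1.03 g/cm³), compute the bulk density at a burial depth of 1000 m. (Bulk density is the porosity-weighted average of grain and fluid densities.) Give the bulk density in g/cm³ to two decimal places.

2.20 g/cm³

Working in km (1 km = 1000 m; β in km⁻¹ = β in m⁻¹ × 1000):
Porosity at depth: phi = 0.7·exp(−0.816×1) = 0.7×0.4422 = 0.3095
Bulk density: ρ_b = (1−phi)ρ_g + phi·ρ_f = 0.6905×2.72 + 0.3095×1.03
       = 1.878 + 0.319 = 2.197 g/cm³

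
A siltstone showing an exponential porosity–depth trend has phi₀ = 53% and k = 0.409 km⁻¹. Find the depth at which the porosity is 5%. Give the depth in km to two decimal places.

Invert Athy's law: Z = ln(phi₀/phi) / k
Z = ln(0.53/0.05) / 0.409 = ln(10.6) / 0.409 = 2.3609 / 0.409 = 5.772 km

5.77 km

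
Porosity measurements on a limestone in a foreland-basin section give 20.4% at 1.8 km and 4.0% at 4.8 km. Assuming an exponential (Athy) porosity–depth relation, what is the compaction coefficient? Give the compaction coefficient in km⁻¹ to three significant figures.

Athy: phi(z) = phi₀ e^(−βz) ⇒ phi₁/phi₂ = e^{β(z₂−z₁)} ⇒ β = ln(phi₁/phi₂)/(z₂−z₁)
β = ln(0.204/0.04) / (4.8 − 1.8) = ln(5.1) / 3 = 1.6292 / 3 = 0.5431 km⁻¹

0.543 km⁻¹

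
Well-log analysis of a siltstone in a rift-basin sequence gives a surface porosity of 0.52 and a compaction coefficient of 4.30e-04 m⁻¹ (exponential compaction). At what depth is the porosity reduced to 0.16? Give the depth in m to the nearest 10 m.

Working in km (1 km = 1000 m; β in km⁻¹ = β in m⁻¹ × 1000):
Invert Athy's law: Z = ln(phi₀/phi) / β
Z = ln(0.52/0.16) / 0.43 = ln(3.25) / 0.43 = 1.1787 / 0.43 = 2.741 km

2740 m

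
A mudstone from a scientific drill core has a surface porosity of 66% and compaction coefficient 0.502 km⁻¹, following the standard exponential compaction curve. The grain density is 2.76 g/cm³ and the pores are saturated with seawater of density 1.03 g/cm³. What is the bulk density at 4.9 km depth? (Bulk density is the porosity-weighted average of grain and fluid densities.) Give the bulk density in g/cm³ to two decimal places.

Porosity at depth: φ = 0.66·exp(−0.502×4.9) = 0.66×0.0855 = 0.0564
Bulk density: ρ_b = (1−φ)ρ_g + φ·ρ_f = 0.9436×2.76 + 0.0564×1.03
       = 2.604 + 0.058 = 2.662 g/cm³

2.66 g/cm³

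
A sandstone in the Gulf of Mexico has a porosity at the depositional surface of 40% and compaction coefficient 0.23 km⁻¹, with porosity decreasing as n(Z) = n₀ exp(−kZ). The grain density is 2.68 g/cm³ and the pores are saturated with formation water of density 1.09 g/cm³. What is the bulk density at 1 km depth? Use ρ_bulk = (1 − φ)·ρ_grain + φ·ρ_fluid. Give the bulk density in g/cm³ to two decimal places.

2.17 g/cm³

Porosity at depth: n = 0.4·exp(−0.23×1) = 0.4×0.7945 = 0.3178
Bulk density: ρ_b = (1−n)ρ_g + n·ρ_f = 0.6822×2.68 + 0.3178×1.09
       = 1.828 + 0.346 = 2.175 g/cm³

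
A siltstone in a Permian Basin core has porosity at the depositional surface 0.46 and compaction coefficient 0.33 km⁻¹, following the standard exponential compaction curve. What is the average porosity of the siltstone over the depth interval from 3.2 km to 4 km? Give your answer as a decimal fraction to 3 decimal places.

0.141

⟨φ⟩ = (1/(z₂−z₁)) ∫ φ₀ e^(−βz) dz = φ₀·(e^(−β·z₁) − e^(−β·z₂)) / (β·(z₂−z₁))
e^(−0.33×3.2) = 0.3478; e^(−0.33×4) = 0.2671
⟨φ⟩ = 0.46 × (0.3478 − 0.2671) / (0.33 × 0.8) = 0.46 × 0.3057 = 0.1406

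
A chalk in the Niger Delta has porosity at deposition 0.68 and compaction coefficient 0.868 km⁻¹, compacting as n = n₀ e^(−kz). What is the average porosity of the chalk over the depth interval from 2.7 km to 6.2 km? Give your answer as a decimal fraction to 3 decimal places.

⟨n⟩ = (1/(z₂−z₁)) ∫ n₀ e^(−kz) dz = n₀·(e^(−k·z₁) − e^(−k·z₂)) / (k·(z₂−z₁))
e^(−0.868×2.7) = 0.0960; e^(−0.868×6.2) = 0.0046
⟨n⟩ = 0.68 × (0.0960 − 0.0046) / (0.868 × 3.5) = 0.68 × 0.0301 = 0.0205

0.020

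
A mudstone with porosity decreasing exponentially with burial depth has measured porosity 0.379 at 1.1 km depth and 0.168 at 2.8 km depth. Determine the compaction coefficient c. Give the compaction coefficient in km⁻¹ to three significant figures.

0.479 km⁻¹

Athy: phi(z) = phi₀ e^(−cz) ⇒ phi₁/phi₂ = e^{c(z₂−z₁)} ⇒ c = ln(phi₁/phi₂)/(z₂−z₁)
c = ln(0.379/0.168) / (2.8 − 1.1) = ln(2.256) / 1.7 = 0.8136 / 1.7 = 0.4786 km⁻¹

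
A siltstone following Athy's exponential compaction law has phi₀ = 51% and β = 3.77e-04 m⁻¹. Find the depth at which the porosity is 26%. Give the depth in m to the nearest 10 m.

1790 m

Working in km (1 km = 1000 m; β in km⁻¹ = β in m⁻¹ × 1000):
Invert Athy's law: Z = ln(phi₀/phi) / β
Z = ln(0.51/0.26) / 0.377 = ln(1.962) / 0.377 = 0.6737 / 0.377 = 1.787 km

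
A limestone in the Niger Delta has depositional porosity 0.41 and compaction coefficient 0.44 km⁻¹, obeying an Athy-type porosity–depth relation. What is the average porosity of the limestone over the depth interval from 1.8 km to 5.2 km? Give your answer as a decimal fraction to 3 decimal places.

0.096

⟨phi⟩ = (1/(z₂−z₁)) ∫ phi₀ e^(−cz) dz = phi₀·(e^(−c·z₁) − e^(−c·z₂)) / (c·(z₂−z₁))
e^(−0.44×1.8) = 0.4529; e^(−0.44×5.2) = 0.1015
⟨phi⟩ = 0.41 × (0.4529 − 0.1015) / (0.44 × 3.4) = 0.41 × 0.2349 = 0.0963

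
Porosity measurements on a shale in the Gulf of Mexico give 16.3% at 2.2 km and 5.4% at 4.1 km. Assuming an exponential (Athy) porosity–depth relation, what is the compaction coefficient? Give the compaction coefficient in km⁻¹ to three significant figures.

Athy: n(z) = n₀ e^(−βz) ⇒ n₁/n₂ = e^{β(z₂−z₁)} ⇒ β = ln(n₁/n₂)/(z₂−z₁)
β = ln(0.163/0.054) / (4.1 − 2.2) = ln(3.019) / 1.9 = 1.1048 / 1.9 = 0.5815 km⁻¹

0.581 km⁻¹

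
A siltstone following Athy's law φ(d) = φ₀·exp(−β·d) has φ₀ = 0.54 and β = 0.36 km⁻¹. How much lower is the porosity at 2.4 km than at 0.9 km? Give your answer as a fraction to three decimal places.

φ(0.9) = 0.54·e^(−0.36×0.9) = 0.3906
φ(2.4) = 0.54·e^(−0.36×2.4) = 0.2276
Δφ = 0.3906 − 0.2276 = 0.1630

0.163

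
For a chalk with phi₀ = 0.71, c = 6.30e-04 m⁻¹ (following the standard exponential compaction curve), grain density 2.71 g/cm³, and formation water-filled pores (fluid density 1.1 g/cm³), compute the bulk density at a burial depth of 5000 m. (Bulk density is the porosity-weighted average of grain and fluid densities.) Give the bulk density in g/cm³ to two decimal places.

Working in km (1 km = 1000 m; c in km⁻¹ = c in m⁻¹ × 1000):
Porosity at depth: phi = 0.71·exp(−0.63×5) = 0.71×0.0429 = 0.0304
Bulk density: ρ_b = (1−phi)ρ_g + phi·ρ_f = 0.9696×2.71 + 0.0304×1.1
       = 2.628 + 0.033 = 2.661 g/cm³

2.66 g/cm³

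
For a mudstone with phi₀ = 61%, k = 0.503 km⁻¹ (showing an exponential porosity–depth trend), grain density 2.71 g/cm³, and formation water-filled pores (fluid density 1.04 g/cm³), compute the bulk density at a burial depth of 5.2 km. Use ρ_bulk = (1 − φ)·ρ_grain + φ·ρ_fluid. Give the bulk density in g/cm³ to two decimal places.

2.64 g/cm³

Porosity at depth: phi = 0.61·exp(−0.503×5.2) = 0.61×0.0731 = 0.0446
Bulk density: ρ_b = (1−phi)ρ_g + phi·ρ_f = 0.9554×2.71 + 0.0446×1.04
       = 2.589 + 0.046 = 2.636 g/cm³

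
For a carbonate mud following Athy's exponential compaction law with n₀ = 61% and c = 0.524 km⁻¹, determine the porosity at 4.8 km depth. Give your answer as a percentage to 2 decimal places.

n = n₀·exp(−c·z) = 0.61 × exp(−0.524 × 4.8) = 0.61 × exp(−2.515)
  = 0.61 × 0.0808 = 0.0493

4.93%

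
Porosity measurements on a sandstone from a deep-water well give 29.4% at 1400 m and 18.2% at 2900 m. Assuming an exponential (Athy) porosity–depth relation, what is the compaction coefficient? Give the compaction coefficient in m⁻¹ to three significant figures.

0.000320 m⁻¹

Working in km (1 km = 1000 m; k in km⁻¹ = k in m⁻¹ × 1000):
Athy: φ(z) = φ₀ e^(−kz) ⇒ φ₁/φ₂ = e^{k(z₂−z₁)} ⇒ k = ln(φ₁/φ₂)/(z₂−z₁)
k = ln(0.294/0.182) / (2.9 − 1.4) = ln(1.615) / 1.5 = 0.4796 / 1.5 = 0.3197 km⁻¹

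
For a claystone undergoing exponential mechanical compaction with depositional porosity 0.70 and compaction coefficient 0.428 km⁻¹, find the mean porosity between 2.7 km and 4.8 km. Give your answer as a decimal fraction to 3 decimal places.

⟨φ⟩ = (1/(z₂−z₁)) ∫ φ₀ e^(−kz) dz = φ₀·(e^(−k·z₁) − e^(−k·z₂)) / (k·(z₂−z₁))
e^(−0.428×2.7) = 0.3149; e^(−0.428×4.8) = 0.1282
⟨φ⟩ = 0.7 × (0.3149 − 0.1282) / (0.428 × 2.1) = 0.7 × 0.2077 = 0.1454

0.145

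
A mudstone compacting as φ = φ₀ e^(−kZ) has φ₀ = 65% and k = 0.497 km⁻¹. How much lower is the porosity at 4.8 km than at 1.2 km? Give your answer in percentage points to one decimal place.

φ(1.2) = 0.65·e^(−0.497×1.2) = 0.3580
φ(4.8) = 0.65·e^(−0.497×4.8) = 0.0598
Δφ = 0.3580 − 0.0598 = 0.2982

29.8 percentage points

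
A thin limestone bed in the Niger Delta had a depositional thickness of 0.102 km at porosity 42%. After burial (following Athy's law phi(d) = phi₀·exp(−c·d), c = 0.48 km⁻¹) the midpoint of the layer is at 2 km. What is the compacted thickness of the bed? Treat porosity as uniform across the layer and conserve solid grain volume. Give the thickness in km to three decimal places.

Porosity at 2 km: phi = 0.42·exp(−0.48×2) = 0.1608
Solid-volume conservation: h(1−phi) = h₀(1−phi₀) ⇒ h = h₀·(1−phi₀)/(1−phi)
h = 0.102 × (1 − 0.42)/(1 − 0.1608) = 0.102 × 0.6911 = 0.0705 km

0.070 km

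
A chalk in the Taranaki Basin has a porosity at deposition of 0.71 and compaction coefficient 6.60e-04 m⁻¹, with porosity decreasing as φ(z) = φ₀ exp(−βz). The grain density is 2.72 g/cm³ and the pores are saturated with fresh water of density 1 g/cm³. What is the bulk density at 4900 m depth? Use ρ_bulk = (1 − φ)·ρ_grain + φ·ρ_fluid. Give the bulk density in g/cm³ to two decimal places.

2.67 g/cm³

Working in km (1 km = 1000 m; β in km⁻¹ = β in m⁻¹ × 1000):
Porosity at depth: φ = 0.71·exp(−0.66×4.9) = 0.71×0.0394 = 0.0280
Bulk density: ρ_b = (1−φ)ρ_g + φ·ρ_f = 0.9720×2.72 + 0.0280×1
       = 2.644 + 0.028 = 2.672 g/cm³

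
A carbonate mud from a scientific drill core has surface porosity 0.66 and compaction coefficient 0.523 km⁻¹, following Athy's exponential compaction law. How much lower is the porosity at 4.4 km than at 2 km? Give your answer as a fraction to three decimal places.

φ(2) = 0.66·e^(−0.523×2) = 0.2319
φ(4.4) = 0.66·e^(−0.523×4.4) = 0.0661
Δφ = 0.2319 − 0.0661 = 0.1658

0.166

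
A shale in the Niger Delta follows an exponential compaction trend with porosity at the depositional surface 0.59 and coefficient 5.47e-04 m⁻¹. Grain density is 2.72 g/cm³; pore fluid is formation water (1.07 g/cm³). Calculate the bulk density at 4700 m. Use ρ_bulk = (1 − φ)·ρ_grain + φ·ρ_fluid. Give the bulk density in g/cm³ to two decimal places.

2.65 g/cm³

Working in km (1 km = 1000 m; β in km⁻¹ = β in m⁻¹ × 1000):
Porosity at depth: φ = 0.59·exp(−0.547×4.7) = 0.59×0.0765 = 0.0451
Bulk density: ρ_b = (1−φ)ρ_g + φ·ρ_f = 0.9549×2.72 + 0.0451×1.07
       = 2.597 + 0.048 = 2.646 g/cm³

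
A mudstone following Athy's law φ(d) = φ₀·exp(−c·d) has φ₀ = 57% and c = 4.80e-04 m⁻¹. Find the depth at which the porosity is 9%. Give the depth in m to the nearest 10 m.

3850 m

Working in km (1 km = 1000 m; c in km⁻¹ = c in m⁻¹ × 1000):
Invert Athy's law: d = ln(φ₀/φ) / c
d = ln(0.57/0.09) / 0.48 = ln(6.333) / 0.48 = 1.8458 / 0.48 = 3.845 km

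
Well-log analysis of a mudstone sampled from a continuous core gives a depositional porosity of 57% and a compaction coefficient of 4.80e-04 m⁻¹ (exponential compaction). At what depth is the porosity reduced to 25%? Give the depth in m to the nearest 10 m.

Working in km (1 km = 1000 m; c in km⁻¹ = c in m⁻¹ × 1000):
Invert Athy's law: d = ln(n₀/n) / c
d = ln(0.57/0.25) / 0.48 = ln(2.28) / 0.48 = 0.8242 / 0.48 = 1.717 km

1720 m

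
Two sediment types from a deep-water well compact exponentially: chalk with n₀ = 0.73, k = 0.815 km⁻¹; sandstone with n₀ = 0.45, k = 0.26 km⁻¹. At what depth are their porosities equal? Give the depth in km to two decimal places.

0.87 km

Set n₀ₐ e^(−kₐd) = n₀ᵦ e^(−kᵦd) ⇒ ln(n₀ₐ/n₀ᵦ) = (kₐ − kᵦ)·d
d = ln(0.73/0.45) / (0.815 − 0.26) = 0.4838 / 0.555 = 0.872 km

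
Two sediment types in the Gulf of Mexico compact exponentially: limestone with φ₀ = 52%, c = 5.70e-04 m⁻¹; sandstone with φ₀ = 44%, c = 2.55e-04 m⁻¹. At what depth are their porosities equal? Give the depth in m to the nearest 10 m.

530 m

Working in km (1 km = 1000 m; c in km⁻¹ = c in m⁻¹ × 1000):
Set φ₀ₐ e^(−cₐd) = φ₀ᵦ e^(−cᵦd) ⇒ ln(φ₀ₐ/φ₀ᵦ) = (cₐ − cᵦ)·d
d = ln(0.52/0.44) / (0.57 − 0.255) = 0.1671 / 0.315 = 0.530 km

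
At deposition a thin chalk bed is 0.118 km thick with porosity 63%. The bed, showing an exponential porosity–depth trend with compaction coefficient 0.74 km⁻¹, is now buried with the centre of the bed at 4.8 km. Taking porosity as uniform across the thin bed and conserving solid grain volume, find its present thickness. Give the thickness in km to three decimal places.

Porosity at 4.8 km: phi = 0.63·exp(−0.74×4.8) = 0.0181
Solid-volume conservation: h(1−phi) = h₀(1−phi₀) ⇒ h = h₀·(1−phi₀)/(1−phi)
h = 0.118 × (1 − 0.63)/(1 − 0.0181) = 0.118 × 0.3768 = 0.0445 km

0.044 km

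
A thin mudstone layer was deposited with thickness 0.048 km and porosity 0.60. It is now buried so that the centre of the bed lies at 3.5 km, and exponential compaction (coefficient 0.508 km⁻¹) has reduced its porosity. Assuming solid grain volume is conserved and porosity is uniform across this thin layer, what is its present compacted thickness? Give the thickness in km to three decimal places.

0.021 km

Porosity at 3.5 km: phi = 0.6·exp(−0.508×3.5) = 0.1014
Solid-volume conservation: h(1−phi) = h₀(1−phi₀) ⇒ h = h₀·(1−phi₀)/(1−phi)
h = 0.048 × (1 − 0.6)/(1 − 0.1014) = 0.048 × 0.4451 = 0.0214 km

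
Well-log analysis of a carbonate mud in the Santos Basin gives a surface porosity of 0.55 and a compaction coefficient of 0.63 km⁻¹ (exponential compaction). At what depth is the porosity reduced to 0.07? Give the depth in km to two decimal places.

3.27 km

Invert Athy's law: Z = ln(phi₀/phi) / k
Z = ln(0.55/0.07) / 0.63 = ln(7.857) / 0.63 = 2.0614 / 0.63 = 3.272 km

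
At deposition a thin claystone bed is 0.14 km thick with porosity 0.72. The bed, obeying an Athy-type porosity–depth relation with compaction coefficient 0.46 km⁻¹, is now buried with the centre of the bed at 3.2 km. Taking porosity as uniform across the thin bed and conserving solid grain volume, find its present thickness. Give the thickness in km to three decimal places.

0.047 km

Porosity at 3.2 km: phi = 0.72·exp(−0.46×3.2) = 0.1652
Solid-volume conservation: h(1−phi) = h₀(1−phi₀) ⇒ h = h₀·(1−phi₀)/(1−phi)
h = 0.14 × (1 − 0.72)/(1 − 0.1652) = 0.14 × 0.3354 = 0.0470 km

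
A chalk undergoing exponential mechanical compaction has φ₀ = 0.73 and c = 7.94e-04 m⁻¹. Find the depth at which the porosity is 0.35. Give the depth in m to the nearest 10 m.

930 m

Working in km (1 km = 1000 m; c in km⁻¹ = c in m⁻¹ × 1000):
Invert Athy's law: z = ln(φ₀/φ) / c
z = ln(0.73/0.35) / 0.794 = ln(2.086) / 0.794 = 0.7351 / 0.794 = 0.926 km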